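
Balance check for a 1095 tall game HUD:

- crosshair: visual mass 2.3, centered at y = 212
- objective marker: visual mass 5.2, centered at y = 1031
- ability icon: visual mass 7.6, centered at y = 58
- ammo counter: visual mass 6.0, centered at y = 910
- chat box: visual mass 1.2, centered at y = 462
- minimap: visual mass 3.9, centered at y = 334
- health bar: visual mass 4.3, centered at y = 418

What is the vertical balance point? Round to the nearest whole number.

Total weight = 2.3 + 5.2 + 7.6 + 6.0 + 1.2 + 3.9 + 4.3 = 30.5.
Σw·y = 15404.0; ȳ = 15404.0/30.5 ≈ 505.05.

y ≈ 505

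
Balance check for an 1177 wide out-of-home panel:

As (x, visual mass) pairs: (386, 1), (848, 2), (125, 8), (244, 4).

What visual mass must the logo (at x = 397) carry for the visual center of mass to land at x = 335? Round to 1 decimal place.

w ≈ 15.6

Existing Σw = 15 (1 + 2 + 8 + 4); existing moment 1·386 + 2·848 + 8·125 + 4·244 = 4058.
Set Σw·x/Σw = 335: (4058 + 397w) = 335·(15 + w).
So w = (335·15 − 4058)/(397 − 335) = 967/62 ≈ 15.60.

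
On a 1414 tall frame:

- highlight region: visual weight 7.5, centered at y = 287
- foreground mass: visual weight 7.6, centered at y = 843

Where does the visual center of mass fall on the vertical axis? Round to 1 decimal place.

Total weight = 7.5 + 7.6 = 15.1.
Σw·y = 7.5·287 + 7.6·843 = 8559.3, so ȳ = 8559.3/15.1 ≈ 566.84.

y ≈ 566.8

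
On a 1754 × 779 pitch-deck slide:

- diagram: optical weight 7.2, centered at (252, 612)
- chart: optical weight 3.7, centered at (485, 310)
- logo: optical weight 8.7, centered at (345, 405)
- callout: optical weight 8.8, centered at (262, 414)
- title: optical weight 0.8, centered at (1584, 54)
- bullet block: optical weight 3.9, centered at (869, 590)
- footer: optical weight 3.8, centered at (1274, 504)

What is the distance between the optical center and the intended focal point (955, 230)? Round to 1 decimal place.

≈ 510.8

Weights sum to 7.2 + 3.7 + 8.7 + 8.8 + 0.8 + 3.9 + 3.8 = 36.9.
x: moment 18413.5 / weight 36.9 ≈ 499.01
y: moment 16979.5 / weight 36.9 ≈ 460.15
Offset from (955, 230): Δx ≈ -455.99, Δy ≈ 230.15; distance = √(Δx² + Δy²) ≈ 510.78.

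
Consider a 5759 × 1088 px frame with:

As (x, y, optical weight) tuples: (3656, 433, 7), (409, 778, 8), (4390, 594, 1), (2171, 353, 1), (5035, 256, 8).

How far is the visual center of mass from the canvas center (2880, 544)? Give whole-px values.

Σw = 7 + 8 + 1 + 1 + 8 = 25.
Σw·x = 7·3656 + 8·409 + 1·4390 + 1·2171 + 8·5035 = 75705, so x̄ = 75705/25 ≈ 3028.20.
Σw·y = 7·433 + 8·778 + 1·594 + 1·353 + 8·256 = 12250, so ȳ = 12250/25 ≈ 490.00.
Relative to (2880, 544): Δ = (148.20, -54.00); |Δ| = √(148.20² + -54.00²) ≈ 157.73.

≈ 158 px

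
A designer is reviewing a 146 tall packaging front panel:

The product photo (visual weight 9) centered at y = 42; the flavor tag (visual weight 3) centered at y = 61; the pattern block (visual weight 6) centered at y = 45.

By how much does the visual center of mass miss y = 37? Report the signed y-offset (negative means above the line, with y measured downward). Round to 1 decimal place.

Total weight = 9 + 3 + 6 = 18.
Σw·y = 9·42 + 3·61 + 6·45 = 831, so ȳ = 831/18 ≈ 46.17.
Offset from y = 37: 46.17 − 37 ≈ 9.17.

≈ 9.2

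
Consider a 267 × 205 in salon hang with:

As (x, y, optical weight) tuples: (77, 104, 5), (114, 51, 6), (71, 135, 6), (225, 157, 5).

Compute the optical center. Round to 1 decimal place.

Total weight = 5 + 6 + 6 + 5 = 22.
x: (5·77 + 6·114 + 6·71 + 5·225) / 22 = 2620 / 22 ≈ 119.09
y: (5·104 + 6·51 + 6·135 + 5·157) / 22 = 2421 / 22 ≈ 110.05

(119.1, 110.0)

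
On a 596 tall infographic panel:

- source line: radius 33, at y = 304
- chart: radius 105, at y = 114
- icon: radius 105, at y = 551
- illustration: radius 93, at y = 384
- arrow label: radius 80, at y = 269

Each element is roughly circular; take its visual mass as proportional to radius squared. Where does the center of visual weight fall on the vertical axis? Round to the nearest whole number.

Weights ∝ r²: source line 33² = 1089, chart 105² = 11025, icon 105² = 11025, illustration 93² = 8649, arrow label 80² = 6400; Σw = 38188.
y-moment: 1089·304 + 11025·114 + 11025·551 + 8649·384 + 6400·269 = 12705497; centroid 12705497/38188 ≈ 332.71.

y ≈ 333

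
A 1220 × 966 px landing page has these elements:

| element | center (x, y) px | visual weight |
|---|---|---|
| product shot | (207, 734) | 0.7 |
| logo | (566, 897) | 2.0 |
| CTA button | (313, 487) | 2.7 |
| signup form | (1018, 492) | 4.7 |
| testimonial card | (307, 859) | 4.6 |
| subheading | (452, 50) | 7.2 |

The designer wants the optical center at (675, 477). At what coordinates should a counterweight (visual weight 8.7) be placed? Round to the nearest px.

(1044, 500)

New total weight: (0.7 + 2.0 + 2.7 + 4.7 + 4.6 + 7.2) + 8.7 = 30.6.
x: target moment 30.6×675 = 20655.0; current 0.7·207 + 2.0·566 + 2.7·313 + 4.7·1018 + 4.6·307 + 7.2·452 = 11573.2; the counterweight supplies 9081.8, so x = 9081.8/8.7 ≈ 1043.89.
y: target moment 30.6×477 = 14596.2; current 0.7·734 + 2.0·897 + 2.7·487 + 4.7·492 + 4.6·859 + 7.2·50 = 10246.5; the counterweight supplies 4349.7, so y = 4349.7/8.7 ≈ 499.97.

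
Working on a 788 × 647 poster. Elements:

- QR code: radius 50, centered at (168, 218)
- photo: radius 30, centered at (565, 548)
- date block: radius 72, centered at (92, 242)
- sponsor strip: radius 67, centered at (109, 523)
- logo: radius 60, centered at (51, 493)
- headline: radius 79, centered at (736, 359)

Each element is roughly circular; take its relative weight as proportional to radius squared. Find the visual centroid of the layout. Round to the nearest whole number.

Weights ∝ r²: QR code 50² = 2500, photo 30² = 900, date block 72² = 5184, sponsor strip 67² = 4489, logo 60² = 3600, headline 79² = 6241; Σw = 22914.
x: (2500·168 + 900·565 + 5184·92 + 4489·109 + 3600·51 + 6241·736) / 22914 = 6671705 / 22914 ≈ 291.16
y: (2500·218 + 900·548 + 5184·242 + 4489·523 + 3600·493 + 6241·359) / 22914 = 8655794 / 22914 ≈ 377.75

(291, 378)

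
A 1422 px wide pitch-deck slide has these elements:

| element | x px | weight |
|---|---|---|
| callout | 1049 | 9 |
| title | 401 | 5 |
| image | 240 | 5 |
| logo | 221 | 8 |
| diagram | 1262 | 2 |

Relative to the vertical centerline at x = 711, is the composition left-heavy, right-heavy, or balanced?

left-heavy

Σw = 9 + 5 + 5 + 8 + 2 = 29.
x-moment: 9·1049 + 5·401 + 5·240 + 8·221 + 2·1262 = 16938; centroid 16938/29 ≈ 584.07.
584.1 vs midline 711 → left-heavy.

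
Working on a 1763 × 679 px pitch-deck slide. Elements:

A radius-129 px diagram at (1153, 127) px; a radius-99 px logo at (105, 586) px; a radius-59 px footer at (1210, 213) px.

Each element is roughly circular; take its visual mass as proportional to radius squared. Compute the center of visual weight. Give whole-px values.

(816, 287)

Weights ∝ r²: diagram 129² = 16641, logo 99² = 9801, footer 59² = 3481; Σw = 29923.
Σw·x = 16641·1153 + 9801·105 + 3481·1210 = 24428188, so x̄ = 24428188/29923 ≈ 816.37.
Σw·y = 16641·127 + 9801·586 + 3481·213 = 8598246, so ȳ = 8598246/29923 ≈ 287.35.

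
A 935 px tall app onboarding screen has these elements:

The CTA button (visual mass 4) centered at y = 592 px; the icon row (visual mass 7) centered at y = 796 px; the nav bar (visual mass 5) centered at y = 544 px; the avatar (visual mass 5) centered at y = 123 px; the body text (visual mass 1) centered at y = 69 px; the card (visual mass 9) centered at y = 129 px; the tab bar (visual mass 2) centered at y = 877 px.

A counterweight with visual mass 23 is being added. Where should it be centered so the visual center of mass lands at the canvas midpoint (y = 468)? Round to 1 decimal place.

y ≈ 519.5

With the counterweight, Σw becomes 4 + 7 + 5 + 5 + 1 + 9 + 2 + 23 = 56.
Along y: (14259 + 23·y) / 56 = 468 (existing moment 4·592 + 7·796 + 5·544 + 5·123 + 1·69 + 9·129 + 2·877 = 14259) ⇒ y = (26208 − 14259) / 23 ≈ 519.52.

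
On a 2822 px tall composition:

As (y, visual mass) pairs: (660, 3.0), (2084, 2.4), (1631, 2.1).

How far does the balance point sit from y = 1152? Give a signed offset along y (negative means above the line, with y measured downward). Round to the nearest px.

≈ 236 px

Total weight = 3.0 + 2.4 + 2.1 = 7.5.
y: (3.0·660 + 2.4·2084 + 2.1·1631) / 7.5 = 10406.7 / 7.5 ≈ 1387.56
Difference: 1387.56 − 1152 ≈ 235.56.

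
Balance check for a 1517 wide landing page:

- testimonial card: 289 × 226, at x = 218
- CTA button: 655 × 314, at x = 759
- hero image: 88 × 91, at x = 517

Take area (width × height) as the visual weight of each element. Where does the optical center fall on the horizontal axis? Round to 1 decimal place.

x ≈ 625.4

Areas: testimonial card 289·226 = 65314, CTA button 655·314 = 205670, hero image 88·91 = 8008. Total weight = 278992.
x: (65314·218 + 205670·759 + 8008·517) / 278992 = 174482118 / 278992 ≈ 625.40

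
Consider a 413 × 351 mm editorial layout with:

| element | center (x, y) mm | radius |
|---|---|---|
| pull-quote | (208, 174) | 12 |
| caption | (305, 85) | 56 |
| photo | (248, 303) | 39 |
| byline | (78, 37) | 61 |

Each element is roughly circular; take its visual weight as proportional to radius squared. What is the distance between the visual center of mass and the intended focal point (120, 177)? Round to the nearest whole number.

Weights ∝ r²: pull-quote 12² = 144, caption 56² = 3136, photo 39² = 1521, byline 61² = 3721; Σw = 8522.
x-moment: 144·208 + 3136·305 + 1521·248 + 3721·78 = 1653878; centroid 1653878/8522 ≈ 194.07.
y-moment: 144·174 + 3136·85 + 1521·303 + 3721·37 = 890156; centroid 890156/8522 ≈ 104.45.
Offset from (120, 177): Δx ≈ 74.07, Δy ≈ -72.55; distance = √(Δx² + Δy²) ≈ 103.68.

≈ 104 mm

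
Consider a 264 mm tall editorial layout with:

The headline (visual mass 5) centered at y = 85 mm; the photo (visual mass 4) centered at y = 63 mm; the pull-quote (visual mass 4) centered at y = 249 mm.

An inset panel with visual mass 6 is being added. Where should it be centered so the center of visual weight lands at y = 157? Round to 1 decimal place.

y ≈ 218.3

With the inset panel, Σw becomes 5 + 4 + 4 + 6 = 19.
y: need Σw·y = 19·157 = 2983. Existing = 5·85 + 4·63 + 4·249 = 1673. Remainder 1310 / 6 ≈ 218.33.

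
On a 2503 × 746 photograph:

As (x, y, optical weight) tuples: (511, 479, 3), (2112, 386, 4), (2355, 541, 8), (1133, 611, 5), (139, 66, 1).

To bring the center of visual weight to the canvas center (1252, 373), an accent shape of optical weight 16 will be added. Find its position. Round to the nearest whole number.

New total weight: (3 + 4 + 8 + 5 + 1) + 16 = 37.
x: need Σw·x = 37·1252 = 46324. Existing = 3·511 + 4·2112 + 8·2355 + 5·1133 + 1·139 = 34625. Remainder 11699 / 16 ≈ 731.19.
y: need Σw·y = 37·373 = 13801. Existing = 3·479 + 4·386 + 8·541 + 5·611 + 1·66 = 10430. Remainder 3371 / 16 ≈ 210.69.

(731, 211)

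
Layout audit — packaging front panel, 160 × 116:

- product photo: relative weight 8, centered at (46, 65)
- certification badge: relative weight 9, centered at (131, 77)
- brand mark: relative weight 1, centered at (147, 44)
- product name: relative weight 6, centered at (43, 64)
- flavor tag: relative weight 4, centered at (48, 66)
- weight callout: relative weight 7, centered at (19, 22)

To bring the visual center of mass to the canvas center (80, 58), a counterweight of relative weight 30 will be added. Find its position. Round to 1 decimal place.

(97.4, 57.0)

With the counterweight, Σw becomes 8 + 9 + 1 + 6 + 4 + 7 + 30 = 65.
x: target moment 65×80 = 5200; current 8·46 + 9·131 + 1·147 + 6·43 + 4·48 + 7·19 = 2277; the counterweight supplies 2923, so x = 2923/30 ≈ 97.43.
y: target moment 65×58 = 3770; current 8·65 + 9·77 + 1·44 + 6·64 + 4·66 + 7·22 = 2059; the counterweight supplies 1711, so y = 1711/30 ≈ 57.03.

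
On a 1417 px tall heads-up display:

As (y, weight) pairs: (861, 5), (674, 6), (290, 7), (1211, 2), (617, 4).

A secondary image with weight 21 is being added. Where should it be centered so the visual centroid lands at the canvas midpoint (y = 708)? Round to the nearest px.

y ≈ 790

New total weight: (5 + 6 + 7 + 2 + 4) + 21 = 45.
y: need Σw·y = 45·708 = 31860. Existing = 5·861 + 6·674 + 7·290 + 2·1211 + 4·617 = 15269. Remainder 16591 / 21 ≈ 790.05.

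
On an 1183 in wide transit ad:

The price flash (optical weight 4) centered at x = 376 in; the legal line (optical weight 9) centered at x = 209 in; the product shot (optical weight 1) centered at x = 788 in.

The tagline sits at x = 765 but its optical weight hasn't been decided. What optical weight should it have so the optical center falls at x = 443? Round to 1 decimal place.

Fixed elements: Σw = 4 + 9 + 1 = 14, Σw·x = 4·376 + 9·209 + 1·788 = 4173.
Balance at x = 443 requires (4173 + w·765) / (14 + w) = 443.
Solving: w = (443·14 − 4173) / (765 − 443) = 2029 / 322 ≈ 6.30.

w ≈ 6.3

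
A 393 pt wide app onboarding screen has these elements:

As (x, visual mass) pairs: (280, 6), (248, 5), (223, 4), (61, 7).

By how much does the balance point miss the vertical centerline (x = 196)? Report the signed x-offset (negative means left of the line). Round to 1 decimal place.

Σw = 6 + 5 + 4 + 7 = 22.
x: (6·280 + 5·248 + 4·223 + 7·61) / 22 = 4239 / 22 ≈ 192.68
Against x = 196, that's 192.68 − 196 = -3.32.

≈ -3.3 pt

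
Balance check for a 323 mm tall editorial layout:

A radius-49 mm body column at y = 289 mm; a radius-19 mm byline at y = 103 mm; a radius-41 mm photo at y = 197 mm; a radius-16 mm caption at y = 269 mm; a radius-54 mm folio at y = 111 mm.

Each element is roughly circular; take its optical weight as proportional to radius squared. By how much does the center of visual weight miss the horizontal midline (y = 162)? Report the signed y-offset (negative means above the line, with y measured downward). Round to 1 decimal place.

r² weights: body column 49² = 2401, byline 19² = 361, photo 41² = 1681, caption 16² = 256, folio 54² = 2916. Total = 7615.
y: (2401·289 + 361·103 + 1681·197 + 256·269 + 2916·111) / 7615 = 1454769 / 7615 ≈ 191.04
Difference: 191.04 − 162 ≈ 29.04.

≈ 29.0 mm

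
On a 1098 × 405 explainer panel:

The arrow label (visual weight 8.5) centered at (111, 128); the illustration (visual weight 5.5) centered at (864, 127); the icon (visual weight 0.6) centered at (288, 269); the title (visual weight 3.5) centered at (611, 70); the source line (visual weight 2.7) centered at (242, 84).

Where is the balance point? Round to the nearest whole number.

Σw = 8.5 + 5.5 + 0.6 + 3.5 + 2.7 = 20.8.
x: (8.5·111 + 5.5·864 + 0.6·288 + 3.5·611 + 2.7·242) / 20.8 = 8660.2 / 20.8 ≈ 416.36
y: (8.5·128 + 5.5·127 + 0.6·269 + 3.5·70 + 2.7·84) / 20.8 = 2419.7 / 20.8 ≈ 116.33

(416, 116)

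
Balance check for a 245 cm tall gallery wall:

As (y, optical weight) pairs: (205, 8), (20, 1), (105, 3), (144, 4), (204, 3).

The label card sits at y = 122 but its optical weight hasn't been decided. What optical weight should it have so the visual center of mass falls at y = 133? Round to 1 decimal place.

Known weights sum to 8 + 1 + 3 + 4 + 3 = 19; their moment is 8·205 + 1·20 + 3·105 + 4·144 + 3·204 = 3163.
Balance at y = 133 requires (3163 + w·122) / (19 + w) = 133.
Solving: w = (133·19 − 3163) / (122 − 133) = -636 / -11 ≈ 57.82.

w ≈ 57.8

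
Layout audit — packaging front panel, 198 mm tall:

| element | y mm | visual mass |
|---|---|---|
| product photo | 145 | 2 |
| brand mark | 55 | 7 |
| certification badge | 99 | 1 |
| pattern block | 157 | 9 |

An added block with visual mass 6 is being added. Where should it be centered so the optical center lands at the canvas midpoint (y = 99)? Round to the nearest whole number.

After adding the added block, total weight = 2 + 7 + 1 + 9 + 6 = 25.
y: target moment 25×99 = 2475; current 2·145 + 7·55 + 1·99 + 9·157 = 2187; the added block supplies 288, so y = 288/6 ≈ 48.00.

y ≈ 48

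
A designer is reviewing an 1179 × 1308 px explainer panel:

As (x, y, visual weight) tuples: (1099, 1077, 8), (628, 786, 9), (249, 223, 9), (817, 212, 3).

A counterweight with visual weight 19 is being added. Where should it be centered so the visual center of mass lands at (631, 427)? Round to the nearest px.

(587, 114)

With the counterweight, Σw becomes 8 + 9 + 9 + 3 + 19 = 48.
Along x: (19136 + 19·x) / 48 = 631 (existing moment 8·1099 + 9·628 + 9·249 + 3·817 = 19136) ⇒ x = (30288 − 19136) / 19 ≈ 586.95.
Along y: (18333 + 19·y) / 48 = 427 (existing moment 8·1077 + 9·786 + 9·223 + 3·212 = 18333) ⇒ y = (20496 − 18333) / 19 ≈ 113.84.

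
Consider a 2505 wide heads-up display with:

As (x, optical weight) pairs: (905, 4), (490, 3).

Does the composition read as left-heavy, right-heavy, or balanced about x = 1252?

Σw = 4 + 3 = 7.
x-moment: 4·905 + 3·490 = 5090; centroid 5090/7 ≈ 727.14.
Since 727.1 is left of 1252, the composition reads left-heavy.

left-heavy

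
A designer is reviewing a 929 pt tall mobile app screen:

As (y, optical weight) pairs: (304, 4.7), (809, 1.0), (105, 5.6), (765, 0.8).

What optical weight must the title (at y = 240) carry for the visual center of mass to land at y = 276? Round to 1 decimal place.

Known weights sum to 4.7 + 1.0 + 5.6 + 0.8 = 12.1; their moment is 4.7·304 + 1.0·809 + 5.6·105 + 0.8·765 = 3437.8.
Set Σw·y/Σw = 276: (3437.8 + 240w) = 276·(12.1 + w).
Solving: w = (276·12.1 − 3437.8) / (240 − 276) = -98.2 / -36 ≈ 2.73.

w ≈ 2.7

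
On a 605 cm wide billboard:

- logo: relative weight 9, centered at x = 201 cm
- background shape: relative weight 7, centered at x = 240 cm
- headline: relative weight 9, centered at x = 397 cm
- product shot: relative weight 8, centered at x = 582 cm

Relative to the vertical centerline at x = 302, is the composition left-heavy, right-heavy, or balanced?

right-heavy

Weights sum to 9 + 7 + 9 + 8 = 33.
x: (9·201 + 7·240 + 9·397 + 8·582) / 33 = 11718 / 33 ≈ 355.09
355.1 vs midline 302 → right-heavy.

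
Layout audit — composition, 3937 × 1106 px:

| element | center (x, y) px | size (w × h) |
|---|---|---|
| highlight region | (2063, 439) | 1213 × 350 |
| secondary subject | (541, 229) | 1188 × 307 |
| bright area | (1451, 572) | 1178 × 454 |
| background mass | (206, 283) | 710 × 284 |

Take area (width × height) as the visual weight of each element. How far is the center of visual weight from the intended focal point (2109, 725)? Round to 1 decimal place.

≈ 923.4 px

Areas: highlight region 1213·350 = 424550, secondary subject 1188·307 = 364716, bright area 1178·454 = 534812, background mass 710·284 = 201640. Total weight = 1525718.
x: (424550·2063 + 364716·541 + 534812·1451 + 201640·206) / 1525718 = 1890708058 / 1525718 ≈ 1239.23
y: (424550·439 + 364716·229 + 534812·572 + 201640·283) / 1525718 = 632873998 / 1525718 ≈ 414.80
From (2109, 725): dx = -869.77, dy = -310.20, so the distance is √(dx²+dy²) ≈ 923.43.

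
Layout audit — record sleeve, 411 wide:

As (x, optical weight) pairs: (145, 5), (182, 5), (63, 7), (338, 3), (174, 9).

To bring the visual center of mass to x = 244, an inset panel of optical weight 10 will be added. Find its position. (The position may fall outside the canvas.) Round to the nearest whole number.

New total weight: (5 + 5 + 7 + 3 + 9) + 10 = 39.
Along x: (4656 + 10·x) / 39 = 244 (existing moment 5·145 + 5·182 + 7·63 + 3·338 + 9·174 = 4656) ⇒ x = (9516 − 4656) / 10 ≈ 486.00.

x ≈ 486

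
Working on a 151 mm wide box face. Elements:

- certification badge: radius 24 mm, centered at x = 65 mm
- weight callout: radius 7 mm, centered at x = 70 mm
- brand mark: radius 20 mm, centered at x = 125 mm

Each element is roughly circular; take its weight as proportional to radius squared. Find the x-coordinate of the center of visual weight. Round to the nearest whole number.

r² weights: certification badge 24² = 576, weight callout 7² = 49, brand mark 20² = 400. Total = 1025.
x-moment: 576·65 + 49·70 + 400·125 = 90870; centroid 90870/1025 ≈ 88.65.

x ≈ 89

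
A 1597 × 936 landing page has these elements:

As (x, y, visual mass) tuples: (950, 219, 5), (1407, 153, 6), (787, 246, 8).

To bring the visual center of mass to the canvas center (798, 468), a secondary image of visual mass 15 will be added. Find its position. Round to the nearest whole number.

With the secondary image, Σw becomes 5 + 6 + 8 + 15 = 34.
x: target moment 34×798 = 27132; current 5·950 + 6·1407 + 8·787 = 19488; the secondary image supplies 7644, so x = 7644/15 ≈ 509.60.
y: target moment 34×468 = 15912; current 5·219 + 6·153 + 8·246 = 3981; the secondary image supplies 11931, so y = 11931/15 ≈ 795.40.

(510, 795)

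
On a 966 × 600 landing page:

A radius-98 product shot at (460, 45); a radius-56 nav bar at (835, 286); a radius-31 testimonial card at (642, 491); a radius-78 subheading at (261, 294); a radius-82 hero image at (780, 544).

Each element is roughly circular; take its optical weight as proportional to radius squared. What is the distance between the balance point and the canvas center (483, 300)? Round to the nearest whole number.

≈ 69

Weights ∝ r²: product shot 98² = 9604, nav bar 56² = 3136, testimonial card 31² = 961, subheading 78² = 6084, hero image 82² = 6724; Σw = 26509.
x: (9604·460 + 3136·835 + 961·642 + 6084·261 + 6724·780) / 26509 = 14486006 / 26509 ≈ 546.46
y: (9604·45 + 3136·286 + 961·491 + 6084·294 + 6724·544) / 26509 = 7247479 / 26509 ≈ 273.40
Offset from (483, 300): Δx ≈ 63.46, Δy ≈ -26.60; distance = √(Δx² + Δy²) ≈ 68.81.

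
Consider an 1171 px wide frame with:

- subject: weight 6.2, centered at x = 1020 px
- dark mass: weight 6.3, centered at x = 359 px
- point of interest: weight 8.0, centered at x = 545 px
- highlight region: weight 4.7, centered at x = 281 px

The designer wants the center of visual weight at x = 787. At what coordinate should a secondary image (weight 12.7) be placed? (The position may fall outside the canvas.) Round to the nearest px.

With the secondary image, Σw becomes 6.2 + 6.3 + 8.0 + 4.7 + 12.7 = 37.9.
x: target moment 37.9×787 = 29827.3; current 6.2·1020 + 6.3·359 + 8.0·545 + 4.7·281 = 14266.4; the secondary image supplies 15560.9, so x = 15560.9/12.7 ≈ 1225.27.

x ≈ 1225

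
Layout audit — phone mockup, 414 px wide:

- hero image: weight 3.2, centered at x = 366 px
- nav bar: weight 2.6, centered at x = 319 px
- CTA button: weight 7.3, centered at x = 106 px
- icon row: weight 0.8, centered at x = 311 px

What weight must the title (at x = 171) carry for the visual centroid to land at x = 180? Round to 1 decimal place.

Fixed elements: Σw = 3.2 + 2.6 + 7.3 + 0.8 = 13.9, Σw·x = 3.2·366 + 2.6·319 + 7.3·106 + 0.8·311 = 3023.2.
Balance at x = 180 requires (3023.2 + w·171) / (13.9 + w) = 180.
So w = (180·13.9 − 3023.2)/(171 − 180) = -521.2/-9 ≈ 57.91.

w ≈ 57.9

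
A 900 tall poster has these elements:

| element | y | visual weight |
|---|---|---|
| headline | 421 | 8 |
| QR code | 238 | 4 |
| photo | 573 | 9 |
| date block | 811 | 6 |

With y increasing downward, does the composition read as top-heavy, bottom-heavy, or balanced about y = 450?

bottom-heavy

Weights sum to 8 + 4 + 9 + 6 = 27.
Σw·y = 8·421 + 4·238 + 9·573 + 6·811 = 14343, so ȳ = 14343/27 ≈ 531.22.
531.2 vs midline 450 → bottom-heavy.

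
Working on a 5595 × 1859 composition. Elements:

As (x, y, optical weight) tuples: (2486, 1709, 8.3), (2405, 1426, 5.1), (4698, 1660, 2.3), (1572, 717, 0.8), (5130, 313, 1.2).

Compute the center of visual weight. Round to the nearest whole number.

(2888, 1482)

Σw = 8.3 + 5.1 + 2.3 + 0.8 + 1.2 = 17.7.
x-moment: 8.3·2486 + 5.1·2405 + 2.3·4698 + 0.8·1572 + 1.2·5130 = 51118.3; centroid 51118.3/17.7 ≈ 2888.04.
y-moment: 8.3·1709 + 5.1·1426 + 2.3·1660 + 0.8·717 + 1.2·313 = 26224.5; centroid 26224.5/17.7 ≈ 1481.61.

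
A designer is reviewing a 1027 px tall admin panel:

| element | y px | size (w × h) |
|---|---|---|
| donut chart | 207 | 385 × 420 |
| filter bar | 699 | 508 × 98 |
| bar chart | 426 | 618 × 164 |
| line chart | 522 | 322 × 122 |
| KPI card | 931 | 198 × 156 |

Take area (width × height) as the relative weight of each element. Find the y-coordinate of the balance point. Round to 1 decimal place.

Taking area as weight: donut chart 385·420 = 161700, filter bar 508·98 = 49784, bar chart 618·164 = 101352, line chart 322·122 = 39284, KPI card 198·156 = 30888. Sum 383008.
y-moment: 161700·207 + 49784·699 + 101352·426 + 39284·522 + 30888·931 = 160709844; centroid 160709844/383008 ≈ 419.60.

y ≈ 419.6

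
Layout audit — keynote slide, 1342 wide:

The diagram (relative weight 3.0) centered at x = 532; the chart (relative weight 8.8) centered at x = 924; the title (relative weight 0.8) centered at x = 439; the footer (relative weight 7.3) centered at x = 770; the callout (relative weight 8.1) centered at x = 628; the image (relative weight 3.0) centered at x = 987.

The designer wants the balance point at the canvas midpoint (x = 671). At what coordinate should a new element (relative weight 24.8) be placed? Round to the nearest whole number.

After adding the new element, total weight = 3.0 + 8.8 + 0.8 + 7.3 + 8.1 + 3.0 + 24.8 = 55.8.
x: need Σw·x = 55.8·671 = 37441.8. Existing = 3.0·532 + 8.8·924 + 0.8·439 + 7.3·770 + 8.1·628 + 3.0·987 = 23747.2. Remainder 13694.6 / 24.8 ≈ 552.20.

x ≈ 552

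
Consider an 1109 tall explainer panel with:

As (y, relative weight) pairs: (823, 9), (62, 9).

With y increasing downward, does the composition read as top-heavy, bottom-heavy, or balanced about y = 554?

top-heavy

Σw = 9 + 9 = 18.
Σw·y = 9·823 + 9·62 = 7965, so ȳ = 7965/18 ≈ 442.50.
442.5 vs midline 554 → top-heavy.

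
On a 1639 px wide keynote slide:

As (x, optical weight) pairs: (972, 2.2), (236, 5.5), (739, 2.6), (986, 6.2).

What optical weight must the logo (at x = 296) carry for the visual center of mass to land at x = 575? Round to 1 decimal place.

w ≈ 7.1

Fixed elements: Σw = 2.2 + 5.5 + 2.6 + 6.2 = 16.5, Σw·x = 2.2·972 + 5.5·236 + 2.6·739 + 6.2·986 = 11471.0.
Balance at x = 575 requires (11471.0 + w·296) / (16.5 + w) = 575.
Solving: w = (575·16.5 − 11471.0) / (296 − 575) = -1983.5 / -279 ≈ 7.11.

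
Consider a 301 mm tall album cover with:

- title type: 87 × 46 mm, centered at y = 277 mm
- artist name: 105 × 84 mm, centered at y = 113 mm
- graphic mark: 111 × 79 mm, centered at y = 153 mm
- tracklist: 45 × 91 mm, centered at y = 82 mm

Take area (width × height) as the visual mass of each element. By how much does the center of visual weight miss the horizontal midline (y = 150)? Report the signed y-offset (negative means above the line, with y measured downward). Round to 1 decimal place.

Areas: title type 87·46 = 4002, artist name 105·84 = 8820, graphic mark 111·79 = 8769, tracklist 45·91 = 4095. Total weight = 25686.
y: (4002·277 + 8820·113 + 8769·153 + 4095·82) / 25686 = 3782661 / 25686 ≈ 147.27
Difference: 147.27 − 150 ≈ -2.73.

≈ -2.7 mm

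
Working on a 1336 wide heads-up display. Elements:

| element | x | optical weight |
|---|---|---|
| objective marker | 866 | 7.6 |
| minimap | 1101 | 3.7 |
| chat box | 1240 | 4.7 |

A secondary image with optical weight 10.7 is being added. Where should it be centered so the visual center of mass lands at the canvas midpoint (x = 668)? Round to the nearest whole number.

After adding the secondary image, total weight = 7.6 + 3.7 + 4.7 + 10.7 = 26.7.
Along x: (16483.3 + 10.7·x) / 26.7 = 668 (existing moment 7.6·866 + 3.7·1101 + 4.7·1240 = 16483.3) ⇒ x = (17835.6 − 16483.3) / 10.7 ≈ 126.38.

x ≈ 126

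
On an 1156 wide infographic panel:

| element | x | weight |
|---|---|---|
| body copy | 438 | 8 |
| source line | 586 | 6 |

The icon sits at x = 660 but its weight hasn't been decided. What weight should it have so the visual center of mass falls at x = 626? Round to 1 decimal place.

w ≈ 51.3

Existing Σw = 14 (8 + 6); existing moment 8·438 + 6·586 = 7020.
Balance at x = 626 requires (7020 + w·660) / (14 + w) = 626.
Solving: w = (626·14 − 7020) / (660 − 626) = 1744 / 34 ≈ 51.29.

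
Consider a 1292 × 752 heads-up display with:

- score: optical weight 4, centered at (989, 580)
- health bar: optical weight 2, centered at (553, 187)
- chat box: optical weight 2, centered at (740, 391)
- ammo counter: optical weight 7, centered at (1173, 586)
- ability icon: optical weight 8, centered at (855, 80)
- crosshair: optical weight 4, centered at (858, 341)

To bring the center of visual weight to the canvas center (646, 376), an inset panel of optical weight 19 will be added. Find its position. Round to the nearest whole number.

(247, 406)

After adding the inset panel, total weight = 4 + 2 + 2 + 7 + 8 + 4 + 19 = 46.
x: target moment 46×646 = 29716; current 4·989 + 2·553 + 2·740 + 7·1173 + 8·855 + 4·858 = 25025; the inset panel supplies 4691, so x = 4691/19 ≈ 246.89.
y: target moment 46×376 = 17296; current 4·580 + 2·187 + 2·391 + 7·586 + 8·80 + 4·341 = 9582; the inset panel supplies 7714, so y = 7714/19 ≈ 406.00.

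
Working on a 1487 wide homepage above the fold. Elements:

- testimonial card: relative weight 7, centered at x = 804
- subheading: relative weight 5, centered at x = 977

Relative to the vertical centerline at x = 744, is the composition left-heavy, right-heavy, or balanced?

right-heavy

Total weight = 7 + 5 = 12.
x: (7·804 + 5·977) / 12 = 10513 / 12 ≈ 876.08
876.1 vs midline 744 → right-heavy.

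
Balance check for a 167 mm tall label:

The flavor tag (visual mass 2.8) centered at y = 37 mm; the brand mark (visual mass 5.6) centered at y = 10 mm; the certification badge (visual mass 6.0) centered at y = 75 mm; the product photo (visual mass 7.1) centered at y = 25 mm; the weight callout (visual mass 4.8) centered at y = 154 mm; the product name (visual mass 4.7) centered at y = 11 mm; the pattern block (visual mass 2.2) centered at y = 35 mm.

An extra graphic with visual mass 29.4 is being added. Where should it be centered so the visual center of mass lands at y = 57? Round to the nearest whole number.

With the extra graphic, Σw becomes 2.8 + 5.6 + 6.0 + 7.1 + 4.8 + 4.7 + 2.2 + 29.4 = 62.6.
y: need Σw·y = 62.6·57 = 3568.2. Existing = 2.8·37 + 5.6·10 + 6.0·75 + 7.1·25 + 4.8·154 + 4.7·11 + 2.2·35 = 1655.0. Remainder 1913.2 / 29.4 ≈ 65.07.

y ≈ 65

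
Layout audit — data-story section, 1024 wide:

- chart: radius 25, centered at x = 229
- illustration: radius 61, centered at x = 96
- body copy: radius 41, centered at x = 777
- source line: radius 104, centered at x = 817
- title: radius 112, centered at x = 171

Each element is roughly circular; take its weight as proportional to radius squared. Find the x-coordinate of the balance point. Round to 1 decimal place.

x ≈ 435.2

Weights ∝ r²: chart 25² = 625, illustration 61² = 3721, body copy 41² = 1681, source line 104² = 10816, title 112² = 12544; Σw = 29387.
Σw·x = 625·229 + 3721·96 + 1681·777 + 10816·817 + 12544·171 = 12788174, so x̄ = 12788174/29387 ≈ 435.16.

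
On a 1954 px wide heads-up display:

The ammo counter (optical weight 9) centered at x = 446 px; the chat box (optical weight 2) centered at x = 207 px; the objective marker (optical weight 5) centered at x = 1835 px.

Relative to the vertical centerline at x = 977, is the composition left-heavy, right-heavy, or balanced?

left-heavy

Σw = 9 + 2 + 5 = 16.
x-moment: 9·446 + 2·207 + 5·1835 = 13603; centroid 13603/16 ≈ 850.19.
Since 850.2 is left of 977, the composition reads left-heavy.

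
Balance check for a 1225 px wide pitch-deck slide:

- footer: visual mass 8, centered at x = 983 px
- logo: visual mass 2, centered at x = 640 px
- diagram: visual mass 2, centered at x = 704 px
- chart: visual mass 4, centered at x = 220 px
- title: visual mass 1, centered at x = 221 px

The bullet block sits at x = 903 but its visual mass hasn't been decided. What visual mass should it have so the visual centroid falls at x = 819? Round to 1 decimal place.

w ≈ 27.0

Fixed elements: Σw = 8 + 2 + 2 + 4 + 1 = 17, Σw·x = 8·983 + 2·640 + 2·704 + 4·220 + 1·221 = 11653.
For the centroid to hit 819: (11653 + w·903) / (17 + w) = 819.
Rearranging, w·(903 − 819) = 819·17 − 11653 = 2270, so w ≈ 2270/84 = 27.02.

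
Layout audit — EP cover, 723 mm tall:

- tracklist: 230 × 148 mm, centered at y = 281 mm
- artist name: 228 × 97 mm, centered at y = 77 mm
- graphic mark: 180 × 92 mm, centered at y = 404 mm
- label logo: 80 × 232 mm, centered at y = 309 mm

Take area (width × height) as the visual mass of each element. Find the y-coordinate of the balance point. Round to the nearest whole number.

Areas: tracklist 230·148 = 34040, artist name 228·97 = 22116, graphic mark 180·92 = 16560, label logo 80·232 = 18560. Total weight = 91276.
y: (34040·281 + 22116·77 + 16560·404 + 18560·309) / 91276 = 23693452 / 91276 ≈ 259.58

y ≈ 260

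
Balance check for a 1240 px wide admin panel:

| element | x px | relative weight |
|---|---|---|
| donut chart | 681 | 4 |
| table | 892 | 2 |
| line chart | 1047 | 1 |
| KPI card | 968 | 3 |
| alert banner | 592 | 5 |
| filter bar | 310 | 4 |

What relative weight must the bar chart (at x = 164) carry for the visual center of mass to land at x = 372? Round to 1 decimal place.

Existing Σw = 19 (4 + 2 + 1 + 3 + 5 + 4); existing moment 4·681 + 2·892 + 1·1047 + 3·968 + 5·592 + 4·310 = 12659.
For the centroid to hit 372: (12659 + w·164) / (19 + w) = 372.
Rearranging, w·(164 − 372) = 372·19 − 12659 = -5591, so w ≈ -5591/-208 = 26.88.

w ≈ 26.9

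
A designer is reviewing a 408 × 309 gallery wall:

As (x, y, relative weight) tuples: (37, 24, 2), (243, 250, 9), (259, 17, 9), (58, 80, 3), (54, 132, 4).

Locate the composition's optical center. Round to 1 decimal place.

(184.5, 119.2)

Total weight = 2 + 9 + 9 + 3 + 4 = 27.
Σw·x = 2·37 + 9·243 + 9·259 + 3·58 + 4·54 = 4982, so x̄ = 4982/27 ≈ 184.52.
Σw·y = 2·24 + 9·250 + 9·17 + 3·80 + 4·132 = 3219, so ȳ = 3219/27 ≈ 119.22.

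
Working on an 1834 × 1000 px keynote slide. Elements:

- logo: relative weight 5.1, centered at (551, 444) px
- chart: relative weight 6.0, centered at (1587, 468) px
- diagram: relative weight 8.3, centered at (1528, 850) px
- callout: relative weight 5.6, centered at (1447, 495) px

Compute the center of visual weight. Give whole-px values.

Σw = 5.1 + 6.0 + 8.3 + 5.6 = 25.0.
x-moment: 5.1·551 + 6.0·1587 + 8.3·1528 + 5.6·1447 = 33117.7; centroid 33117.7/25.0 ≈ 1324.71.
y-moment: 5.1·444 + 6.0·468 + 8.3·850 + 5.6·495 = 14899.4; centroid 14899.4/25.0 ≈ 595.98.

(1325, 596)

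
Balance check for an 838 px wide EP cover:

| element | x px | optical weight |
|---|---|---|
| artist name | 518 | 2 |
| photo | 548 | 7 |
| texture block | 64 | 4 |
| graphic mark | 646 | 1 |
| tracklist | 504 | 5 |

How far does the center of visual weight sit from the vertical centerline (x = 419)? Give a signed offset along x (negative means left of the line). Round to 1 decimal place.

≈ 17.5 px

Weights sum to 2 + 7 + 4 + 1 + 5 = 19.
x: (2·518 + 7·548 + 4·64 + 1·646 + 5·504) / 19 = 8294 / 19 ≈ 436.53
Offset from x = 419: 436.53 − 419 ≈ 17.53.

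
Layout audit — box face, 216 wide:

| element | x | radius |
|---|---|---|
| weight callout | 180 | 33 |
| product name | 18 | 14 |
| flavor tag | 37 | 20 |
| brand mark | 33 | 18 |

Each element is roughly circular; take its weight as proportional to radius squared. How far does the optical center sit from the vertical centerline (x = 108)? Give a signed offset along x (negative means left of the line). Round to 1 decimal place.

r² weights: weight callout 33² = 1089, product name 14² = 196, flavor tag 20² = 400, brand mark 18² = 324. Total = 2009.
x: (1089·180 + 196·18 + 400·37 + 324·33) / 2009 = 225040 / 2009 ≈ 112.02
Against x = 108, that's 112.02 − 108 = 4.02.

≈ 4.0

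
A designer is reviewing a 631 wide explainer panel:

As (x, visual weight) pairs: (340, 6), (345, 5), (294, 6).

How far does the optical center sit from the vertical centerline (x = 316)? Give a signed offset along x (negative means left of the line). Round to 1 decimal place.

Weights sum to 6 + 5 + 6 = 17.
x-moment: 6·340 + 5·345 + 6·294 = 5529; centroid 5529/17 ≈ 325.24.
Offset from x = 316: 325.24 − 316 ≈ 9.24.

≈ 9.2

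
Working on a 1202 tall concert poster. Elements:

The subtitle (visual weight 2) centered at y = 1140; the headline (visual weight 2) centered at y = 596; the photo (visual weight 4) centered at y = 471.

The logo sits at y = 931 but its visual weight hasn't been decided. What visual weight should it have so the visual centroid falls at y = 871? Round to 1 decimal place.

Fixed elements: Σw = 2 + 2 + 4 = 8, Σw·y = 2·1140 + 2·596 + 4·471 = 5356.
Set Σw·y/Σw = 871: (5356 + 931w) = 871·(8 + w).
Solving: w = (871·8 − 5356) / (931 − 871) = 1612 / 60 ≈ 26.87.

w ≈ 26.9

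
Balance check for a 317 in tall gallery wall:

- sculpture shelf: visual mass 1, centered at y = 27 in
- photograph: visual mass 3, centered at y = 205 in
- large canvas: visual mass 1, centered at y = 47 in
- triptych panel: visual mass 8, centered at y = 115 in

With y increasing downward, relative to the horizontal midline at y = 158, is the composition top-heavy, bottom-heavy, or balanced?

Weights sum to 1 + 3 + 1 + 8 = 13.
y-moment: 1·27 + 3·205 + 1·47 + 8·115 = 1609; centroid 1609/13 ≈ 123.77.
Since 123.8 is above (smaller y than) 158, the composition reads top-heavy.

top-heavy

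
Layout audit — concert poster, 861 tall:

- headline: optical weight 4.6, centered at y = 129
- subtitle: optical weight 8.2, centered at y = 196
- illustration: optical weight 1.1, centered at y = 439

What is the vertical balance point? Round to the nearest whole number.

Weights sum to 4.6 + 8.2 + 1.1 = 13.9.
y: (4.6·129 + 8.2·196 + 1.1·439) / 13.9 = 2683.5 / 13.9 ≈ 193.06

y ≈ 193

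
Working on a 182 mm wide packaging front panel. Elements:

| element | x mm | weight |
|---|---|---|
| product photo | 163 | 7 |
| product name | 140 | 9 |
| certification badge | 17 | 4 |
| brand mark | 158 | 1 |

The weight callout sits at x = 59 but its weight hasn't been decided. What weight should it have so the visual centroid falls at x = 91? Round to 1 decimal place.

w ≈ 22.4

Fixed elements: Σw = 7 + 9 + 4 + 1 = 21, Σw·x = 7·163 + 9·140 + 4·17 + 1·158 = 2627.
For the centroid to hit 91: (2627 + w·59) / (21 + w) = 91.
Rearranging, w·(59 − 91) = 91·21 − 2627 = -716, so w ≈ -716/-32 = 22.38.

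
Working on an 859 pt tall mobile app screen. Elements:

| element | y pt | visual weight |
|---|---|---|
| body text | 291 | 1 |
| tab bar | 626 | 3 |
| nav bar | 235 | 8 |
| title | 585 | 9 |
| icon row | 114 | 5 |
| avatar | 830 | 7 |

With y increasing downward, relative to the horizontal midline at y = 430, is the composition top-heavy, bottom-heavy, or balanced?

Σw = 1 + 3 + 8 + 9 + 5 + 7 = 33.
Σw·y = 1·291 + 3·626 + 8·235 + 9·585 + 5·114 + 7·830 = 15694, so ȳ = 15694/33 ≈ 475.58.
Since 475.6 is below (larger y than) 430, the composition reads bottom-heavy.

bottom-heavy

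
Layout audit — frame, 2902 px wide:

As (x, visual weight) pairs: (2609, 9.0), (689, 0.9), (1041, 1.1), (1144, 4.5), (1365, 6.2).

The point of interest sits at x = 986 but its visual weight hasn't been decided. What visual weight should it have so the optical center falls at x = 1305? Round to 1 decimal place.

Fixed elements: Σw = 9.0 + 0.9 + 1.1 + 4.5 + 6.2 = 21.7, Σw·x = 9.0·2609 + 0.9·689 + 1.1·1041 + 4.5·1144 + 6.2·1365 = 38857.2.
Balance at x = 1305 requires (38857.2 + w·986) / (21.7 + w) = 1305.
Solving: w = (1305·21.7 − 38857.2) / (986 − 1305) = -10538.7 / -319 ≈ 33.04.

w ≈ 33.0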